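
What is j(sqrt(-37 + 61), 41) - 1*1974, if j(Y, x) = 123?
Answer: -1851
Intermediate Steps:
j(sqrt(-37 + 61), 41) - 1*1974 = 123 - 1*1974 = 123 - 1974 = -1851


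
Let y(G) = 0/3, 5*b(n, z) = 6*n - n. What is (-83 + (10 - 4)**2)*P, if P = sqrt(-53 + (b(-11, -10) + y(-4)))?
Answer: -376*I ≈ -376.0*I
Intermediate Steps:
b(n, z) = n (b(n, z) = (6*n - n)/5 = (5*n)/5 = n)
y(G) = 0 (y(G) = 0*(1/3) = 0)
P = 8*I (P = sqrt(-53 + (-11 + 0)) = sqrt(-53 - 11) = sqrt(-64) = 8*I ≈ 8.0*I)
(-83 + (10 - 4)**2)*P = (-83 + (10 - 4)**2)*(8*I) = (-83 + 6**2)*(8*I) = (-83 + 36)*(8*I) = -376*I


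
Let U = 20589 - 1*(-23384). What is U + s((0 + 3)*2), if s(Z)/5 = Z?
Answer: 44003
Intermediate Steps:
s(Z) = 5*Z
U = 43973 (U = 20589 + 23384 = 43973)
U + s((0 + 3)*2) = 43973 + 5*((0 + 3)*2) = 43973 + 5*(3*2) = 43973 + 5*6 = 43973 + 30 = 44003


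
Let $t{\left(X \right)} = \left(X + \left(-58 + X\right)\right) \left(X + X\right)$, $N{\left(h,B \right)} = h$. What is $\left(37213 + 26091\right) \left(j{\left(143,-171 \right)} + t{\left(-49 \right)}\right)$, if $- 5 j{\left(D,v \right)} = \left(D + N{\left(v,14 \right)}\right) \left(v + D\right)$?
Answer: $\frac{4789327424}{5} \approx 9.5787 \cdot 10^{8}$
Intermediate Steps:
$t{\left(X \right)} = 2 X \left(-58 + 2 X\right)$ ($t{\left(X \right)} = \left(-58 + 2 X\right) 2 X = 2 X \left(-58 + 2 X\right)$)
$j{\left(D,v \right)} = - \frac{\left(D + v\right)^{2}}{5}$ ($j{\left(D,v \right)} = - \frac{\left(D + v\right) \left(v + D\right)}{5} = - \frac{\left(D + v\right) \left(D + v\right)}{5} = - \frac{\left(D + v\right)^{2}}{5}$)
$\left(37213 + 26091\right) \left(j{\left(143,-171 \right)} + t{\left(-49 \right)}\right) = \left(37213 + 26091\right) \left(\left(- \frac{143^{2}}{5} - \frac{\left(-171\right)^{2}}{5} - \frac{286}{5} \left(-171\right)\right) + 4 \left(-49\right) \left(-29 - 49\right)\right) = 63304 \left(\left(\left(- \frac{1}{5}\right) 20449 - \frac{29241}{5} + \frac{48906}{5}\right) + 4 \left(-49\right) \left(-78\right)\right) = 63304 \left(\left(- \frac{20449}{5} - \frac{29241}{5} + \frac{48906}{5}\right) + 15288\right) = 63304 \left(- \frac{784}{5} + 15288\right) = 63304 \cdot \frac{75656}{5} = \frac{4789327424}{5}$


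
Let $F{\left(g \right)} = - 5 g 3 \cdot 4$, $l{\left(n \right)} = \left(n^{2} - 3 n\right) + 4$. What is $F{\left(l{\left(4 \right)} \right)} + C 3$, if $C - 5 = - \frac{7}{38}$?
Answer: $- \frac{17691}{38} \approx -465.55$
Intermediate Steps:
$l{\left(n \right)} = 4 + n^{2} - 3 n$
$C = \frac{183}{38}$ ($C = 5 - \frac{7}{38} = \frac{183}{38} \approx 4.8158$)
$F{\left(g \right)} = - 60 g$ ($F{\left(g \right)} = - 15 g 4 = - 60 g$)
$F{\left(l{\left(4 \right)} \right)} + C 3 = - 60 \left(4 + 4^{2} - 12\right) + \frac{183}{38} \cdot 3 = - 60 \left(4 + 16 - 12\right) + \frac{549}{38} = \left(-60\right) 8 + \frac{549}{38} = -480 + \frac{549}{38} = - \frac{17691}{38}$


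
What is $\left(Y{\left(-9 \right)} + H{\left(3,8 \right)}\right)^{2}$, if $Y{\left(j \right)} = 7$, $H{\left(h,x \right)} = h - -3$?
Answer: $169$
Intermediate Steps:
$H{\left(h,x \right)} = 3 + h$ ($H{\left(h,x \right)} = h + 3 = 3 + h$)
$\left(Y{\left(-9 \right)} + H{\left(3,8 \right)}\right)^{2} = \left(7 + \left(3 + 3\right)\right)^{2} = \left(7 + 6\right)^{2} = 13^{2} = 169$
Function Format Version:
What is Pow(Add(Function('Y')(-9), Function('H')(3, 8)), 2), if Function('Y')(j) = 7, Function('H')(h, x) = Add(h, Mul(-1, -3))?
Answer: 169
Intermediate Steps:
Function('H')(h, x) = Add(3, h) (Function('H')(h, x) = Add(h, 3) = Add(3, h))
Pow(Add(Function('Y')(-9), Function('H')(3, 8)), 2) = Pow(Add(7, Add(3, 3)), 2) = Pow(Add(7, 6), 2) = Pow(13, 2) = 169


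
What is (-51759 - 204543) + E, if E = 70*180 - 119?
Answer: -243821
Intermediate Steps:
E = 12481 (E = 12600 - 119 = 12481)
(-51759 - 204543) + E = (-51759 - 204543) + 12481 = -256302 + 12481 = -243821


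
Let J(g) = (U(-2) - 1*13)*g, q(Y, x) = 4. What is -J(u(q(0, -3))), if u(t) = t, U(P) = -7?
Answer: 80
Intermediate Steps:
J(g) = -20*g (J(g) = (-7 - 1*13)*g = (-7 - 13)*g = -20*g)
-J(u(q(0, -3))) = -(-20)*4 = -1*(-80) = 80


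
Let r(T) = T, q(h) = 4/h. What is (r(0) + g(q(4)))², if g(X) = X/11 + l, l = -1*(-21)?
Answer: 53824/121 ≈ 444.83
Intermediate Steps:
l = 21
g(X) = 21 + X/11 (g(X) = X/11 + 21 = 21 + X/11)
(r(0) + g(q(4)))² = (0 + (21 + (4/4)/11))² = (0 + (21 + (4*(¼))/11))² = (0 + (21 + (1/11)*1))² = (0 + (21 + 1/11))² = (0 + 232/11)² = (232/11)² = 53824/121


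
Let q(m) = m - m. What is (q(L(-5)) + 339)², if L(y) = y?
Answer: 114921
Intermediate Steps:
q(m) = 0
(q(L(-5)) + 339)² = (0 + 339)² = 339² = 114921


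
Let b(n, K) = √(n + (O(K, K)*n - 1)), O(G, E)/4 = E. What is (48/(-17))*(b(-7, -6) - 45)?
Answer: 2160/17 - 192*√10/17 ≈ 91.344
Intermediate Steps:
O(G, E) = 4*E
b(n, K) = √(-1 + n + 4*K*n) (b(n, K) = √(n + ((4*K)*n - 1)) = √(n + (4*K*n - 1)) = √(n + (-1 + 4*K*n)) = √(-1 + n + 4*K*n))
(48/(-17))*(b(-7, -6) - 45) = (48/(-17))*(√(-1 - 7 + 4*(-6)*(-7)) - 45) = (48*(-1/17))*(√(-1 - 7 + 168) - 45) = -48*(√160 - 45)/17 = -48*(4*√10 - 45)/17 = -48*(-45 + 4*√10)/17 = 2160/17 - 192*√10/17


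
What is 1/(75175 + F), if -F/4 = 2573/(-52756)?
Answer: 13189/991485648 ≈ 1.3302e-5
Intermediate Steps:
F = 2573/13189 (F = -10292/(-52756) = -10292*(-1)/52756 = -4*(-2573/52756) = 2573/13189 ≈ 0.19509)
1/(75175 + F) = 1/(75175 + 2573/13189) = 1/(991485648/13189) = 13189/991485648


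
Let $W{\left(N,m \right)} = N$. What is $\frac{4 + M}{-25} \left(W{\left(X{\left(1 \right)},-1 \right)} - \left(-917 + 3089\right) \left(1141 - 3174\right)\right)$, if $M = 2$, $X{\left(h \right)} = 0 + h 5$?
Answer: $- \frac{26494086}{25} \approx -1.0598 \cdot 10^{6}$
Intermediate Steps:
$X{\left(h \right)} = 5 h$ ($X{\left(h \right)} = 0 + 5 h = 5 h$)
$\frac{4 + M}{-25} \left(W{\left(X{\left(1 \right)},-1 \right)} - \left(-917 + 3089\right) \left(1141 - 3174\right)\right) = \frac{4 + 2}{-25} \left(5 \cdot 1 - \left(-917 + 3089\right) \left(1141 - 3174\right)\right) = 6 \left(- \frac{1}{25}\right) \left(5 - 2172 \left(-2033\right)\right) = - \frac{6 \left(5 - -4415676\right)}{25} = - \frac{6 \left(5 + 4415676\right)}{25} = \left(- \frac{6}{25}\right) 4415681 = - \frac{26494086}{25}$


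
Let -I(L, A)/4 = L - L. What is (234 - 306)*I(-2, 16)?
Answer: 0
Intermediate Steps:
I(L, A) = 0 (I(L, A) = -4*(L - L) = -4*0 = 0)
(234 - 306)*I(-2, 16) = (234 - 306)*0 = -72*0 = 0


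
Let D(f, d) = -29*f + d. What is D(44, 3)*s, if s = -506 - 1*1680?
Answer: 2782778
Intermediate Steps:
D(f, d) = d - 29*f
s = -2186 (s = -506 - 1680 = -2186)
D(44, 3)*s = (3 - 29*44)*(-2186) = (3 - 1276)*(-2186) = -1273*(-2186) = 2782778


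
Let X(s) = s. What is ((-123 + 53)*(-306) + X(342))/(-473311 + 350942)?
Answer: -1674/9413 ≈ -0.17784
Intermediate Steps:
((-123 + 53)*(-306) + X(342))/(-473311 + 350942) = ((-123 + 53)*(-306) + 342)/(-473311 + 350942) = (-70*(-306) + 342)/(-122369) = (21420 + 342)*(-1/122369) = 21762*(-1/122369) = -1674/9413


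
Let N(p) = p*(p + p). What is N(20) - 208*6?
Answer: -448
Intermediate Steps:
N(p) = 2*p**2 (N(p) = p*(2*p) = 2*p**2)
N(20) - 208*6 = 2*20**2 - 208*6 = 2*400 - 52*24 = 800 - 1248 = -448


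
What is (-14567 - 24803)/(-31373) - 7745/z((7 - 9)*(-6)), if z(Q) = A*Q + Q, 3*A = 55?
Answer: -233850045/7278536 ≈ -32.129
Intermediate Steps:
A = 55/3 (A = (1/3)*55 = 55/3 ≈ 18.333)
z(Q) = 58*Q/3 (z(Q) = 55*Q/3 + Q = 58*Q/3)
(-14567 - 24803)/(-31373) - 7745/z((7 - 9)*(-6)) = (-14567 - 24803)/(-31373) - 7745*(-1/(116*(7 - 9))) = -39370*(-1/31373) - 7745/(58*(-2*(-6))/3) = 39370/31373 - 7745/((58/3)*12) = 39370/31373 - 7745/232 = -233850045/7278536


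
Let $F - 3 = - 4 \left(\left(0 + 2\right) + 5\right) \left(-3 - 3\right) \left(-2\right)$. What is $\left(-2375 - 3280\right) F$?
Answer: $1883115$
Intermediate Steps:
$F = -333$ ($F = 3 + - 4 \left(\left(0 + 2\right) + 5\right) \left(-3 - 3\right) \left(-2\right) = 3 + - 4 \left(2 + 5\right) \left(\left(-6\right) \left(-2\right)\right) = 3 + \left(-4\right) 7 \cdot 12 = 3 - 336 = -333$)
$\left(-2375 - 3280\right) F = \left(-2375 - 3280\right) \left(-333\right) = \left(-5655\right) \left(-333\right) = 1883115$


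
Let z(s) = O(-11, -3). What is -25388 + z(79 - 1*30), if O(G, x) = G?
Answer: -25399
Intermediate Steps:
z(s) = -11
-25388 + z(79 - 1*30) = -25388 - 11 = -25399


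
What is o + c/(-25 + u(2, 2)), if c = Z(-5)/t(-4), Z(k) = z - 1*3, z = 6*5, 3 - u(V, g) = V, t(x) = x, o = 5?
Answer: 169/32 ≈ 5.2813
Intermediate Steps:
u(V, g) = 3 - V
z = 30
Z(k) = 27 (Z(k) = 30 - 1*3 = 30 - 3 = 27)
c = -27/4 (c = 27/(-4) = 27*(-¼) = -27/4 ≈ -6.7500)
o + c/(-25 + u(2, 2)) = 5 - 27/(4*(-25 + (3 - 1*2))) = 5 - 27/(4*(-25 + (3 - 2))) = 5 - 27/(4*(-25 + 1)) = 5 - 27/4/(-24) = 5 - 27/4*(-1/24) = 5 + 9/32 = 169/32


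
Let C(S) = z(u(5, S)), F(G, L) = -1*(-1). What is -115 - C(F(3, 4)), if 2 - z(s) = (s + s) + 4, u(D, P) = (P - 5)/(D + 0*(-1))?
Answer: -573/5 ≈ -114.60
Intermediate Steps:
u(D, P) = (-5 + P)/D (u(D, P) = (-5 + P)/(D + 0) = (-5 + P)/D)
z(s) = -2 - 2*s (z(s) = 2 - ((s + s) + 4) = 2 - (2*s + 4) = 2 - (4 + 2*s) = 2 + (-4 - 2*s) = -2 - 2*s)
F(G, L) = 1
C(S) = -2*S/5 (C(S) = -2 - 2*(-5 + S)/5 = -2 - 2*(-1 + S/5) = -2 + (2 - 2*S/5) = -2*S/5)
-115 - C(F(3, 4)) = -115 - (-2)/5 = -115 - 1*(-⅖) = -115 + ⅖ = -573/5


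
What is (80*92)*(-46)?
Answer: -338560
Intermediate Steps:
(80*92)*(-46) = 7360*(-46) = -338560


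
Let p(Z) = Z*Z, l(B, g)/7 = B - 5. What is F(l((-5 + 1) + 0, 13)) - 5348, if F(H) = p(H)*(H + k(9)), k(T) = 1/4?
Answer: -1017611/4 ≈ -2.5440e+5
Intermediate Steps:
l(B, g) = -35 + 7*B (l(B, g) = 7*(B - 5) = 7*(-5 + B) = -35 + 7*B)
k(T) = ¼
p(Z) = Z²
F(H) = H²*(¼ + H) (F(H) = H²*(H + ¼) = H²*(¼ + H))
F(l((-5 + 1) + 0, 13)) - 5348 = (-35 + 7*((-5 + 1) + 0))²*(¼ + (-35 + 7*((-5 + 1) + 0))) - 5348 = (-35 + 7*(-4 + 0))²*(¼ + (-35 + 7*(-4 + 0))) - 5348 = (-35 + 7*(-4))²*(¼ + (-35 + 7*(-4))) - 5348 = (-35 - 28)²*(¼ + (-35 - 28)) - 5348 = (-63)²*(¼ - 63) - 5348 = 3969*(-251/4) - 5348 = -996219/4 - 5348 = -1017611/4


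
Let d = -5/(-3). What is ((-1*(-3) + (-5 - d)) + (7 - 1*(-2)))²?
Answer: 256/9 ≈ 28.444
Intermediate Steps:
d = 5/3 (d = -5*(-⅓) = 5/3 ≈ 1.6667)
((-1*(-3) + (-5 - d)) + (7 - 1*(-2)))² = ((-1*(-3) + (-5 - 1*5/3)) + (7 - 1*(-2)))² = ((3 + (-5 - 5/3)) + (7 + 2))² = ((3 - 20/3) + 9)² = (-11/3 + 9)² = (16/3)² = 256/9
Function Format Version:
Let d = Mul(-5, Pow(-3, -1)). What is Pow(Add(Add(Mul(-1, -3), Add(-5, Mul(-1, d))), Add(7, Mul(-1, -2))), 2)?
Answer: Rational(256, 9) ≈ 28.444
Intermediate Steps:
d = Rational(5, 3) (d = Mul(-5, Rational(-1, 3)) = Rational(5, 3) ≈ 1.6667)
Pow(Add(Add(Mul(-1, -3), Add(-5, Mul(-1, d))), Add(7, Mul(-1, -2))), 2) = Pow(Add(Add(Mul(-1, -3), Add(-5, Mul(-1, Rational(5, 3)))), Add(7, Mul(-1, -2))), 2) = Pow(Add(Add(3, Add(-5, Rational(-5, 3))), Add(7, 2)), 2) = Pow(Add(Add(3, Rational(-20, 3)), 9), 2) = Pow(Add(Rational(-11, 3), 9), 2) = Pow(Rational(16, 3), 2) = Rational(256, 9)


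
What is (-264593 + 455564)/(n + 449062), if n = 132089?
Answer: 63657/193717 ≈ 0.32861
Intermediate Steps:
(-264593 + 455564)/(n + 449062) = (-264593 + 455564)/(132089 + 449062) = 190971/581151 = 190971*(1/581151) = 63657/193717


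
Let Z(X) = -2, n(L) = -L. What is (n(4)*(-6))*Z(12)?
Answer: -48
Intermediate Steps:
(n(4)*(-6))*Z(12) = (-1*4*(-6))*(-2) = -4*(-6)*(-2) = 24*(-2) = -48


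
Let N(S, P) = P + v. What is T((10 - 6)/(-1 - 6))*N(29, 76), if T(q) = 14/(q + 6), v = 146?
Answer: 10878/19 ≈ 572.53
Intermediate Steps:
N(S, P) = 146 + P (N(S, P) = P + 146 = 146 + P)
T(q) = 14/(6 + q)
T((10 - 6)/(-1 - 6))*N(29, 76) = (14/(6 + (10 - 6)/(-1 - 6)))*(146 + 76) = (14/(6 + 4/(-7)))*222 = (14/(6 + 4*(-⅐)))*222 = (14/(6 - 4/7))*222 = (14/(38/7))*222 = (14*(7/38))*222 = (49/19)*222 = 10878/19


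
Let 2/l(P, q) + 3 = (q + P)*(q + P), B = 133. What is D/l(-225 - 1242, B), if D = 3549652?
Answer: 3158396932778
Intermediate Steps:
l(P, q) = 2/(-3 + (P + q)²) (l(P, q) = 2/(-3 + (q + P)*(q + P)) = 2/(-3 + (P + q)*(P + q)) = 2/(-3 + (P + q)²))
D/l(-225 - 1242, B) = 3549652/((2/(-3 + ((-225 - 1242) + 133)²))) = 3549652/((2/(-3 + (-1467 + 133)²))) = 3549652/((2/(-3 + (-1334)²))) = 3549652/((2/(-3 + 1779556))) = 3549652/((2/1779553)) = 3549652/((2*(1/1779553))) = 3549652/(2/1779553) = 3549652*(1779553/2) = 3158396932778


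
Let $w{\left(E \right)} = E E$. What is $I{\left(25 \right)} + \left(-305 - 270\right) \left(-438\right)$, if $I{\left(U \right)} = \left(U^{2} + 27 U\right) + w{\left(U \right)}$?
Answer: $253775$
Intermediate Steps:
$w{\left(E \right)} = E^{2}$
$I{\left(U \right)} = 2 U^{2} + 27 U$ ($I{\left(U \right)} = \left(U^{2} + 27 U\right) + U^{2} = 2 U^{2} + 27 U$)
$I{\left(25 \right)} + \left(-305 - 270\right) \left(-438\right) = 25 \left(27 + 2 \cdot 25\right) + \left(-305 - 270\right) \left(-438\right) = 25 \left(27 + 50\right) + \left(-305 - 270\right) \left(-438\right) = 25 \cdot 77 - -251850 = 1925 + 251850 = 253775$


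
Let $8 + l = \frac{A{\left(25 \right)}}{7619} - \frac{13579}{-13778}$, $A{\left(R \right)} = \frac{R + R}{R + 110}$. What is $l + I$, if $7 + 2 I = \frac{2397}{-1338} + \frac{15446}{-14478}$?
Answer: $- \frac{1917434169370787}{160541197388388} \approx -11.944$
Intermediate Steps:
$A{\left(R \right)} = \frac{2 R}{110 + R}$
$I = - \frac{31828577}{6457188}$ ($I = - \frac{7}{2} + \frac{\frac{2397}{-1338} + \frac{15446}{-14478}}{2} = - \frac{7}{2} + \frac{2397 \left(- \frac{1}{1338}\right) + 15446 \left(- \frac{1}{14478}\right)}{2} = - \frac{7}{2} + \frac{- \frac{799}{446} - \frac{7723}{7239}}{2} = - \frac{7}{2} + \frac{1}{2} \left(- \frac{9228419}{3228594}\right) = - \frac{7}{2} - \frac{9228419}{6457188} = - \frac{31828577}{6457188} \approx -4.9292$)
$l = - \frac{19880995105}{2834313714}$ ($l = -8 + \left(\frac{2 \cdot 25 \frac{1}{110 + 25}}{7619} - \frac{13579}{-13778}\right) = -8 + \left(2 \cdot 25 \cdot \frac{1}{135} \cdot \frac{1}{7619} - - \frac{13579}{13778}\right) = -8 + \left(2 \cdot 25 \cdot \frac{1}{135} \cdot \frac{1}{7619} + \frac{13579}{13778}\right) = -8 + \left(\frac{10}{27} \cdot \frac{1}{7619} + \frac{13579}{13778}\right) = -8 + \left(\frac{10}{205713} + \frac{13579}{13778}\right) = -8 + \frac{2793514607}{2834313714} = - \frac{19880995105}{2834313714} \approx -7.0144$)
$l + I = - \frac{19880995105}{2834313714} - \frac{31828577}{6457188} = - \frac{1917434169370787}{160541197388388}$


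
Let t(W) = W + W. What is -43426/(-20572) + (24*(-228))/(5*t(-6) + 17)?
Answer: 57218651/442298 ≈ 129.37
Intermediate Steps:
t(W) = 2*W
-43426/(-20572) + (24*(-228))/(5*t(-6) + 17) = -43426/(-20572) + (24*(-228))/(5*(2*(-6)) + 17) = -43426*(-1/20572) - 5472/(5*(-12) + 17) = 21713/10286 - 5472/(-60 + 17) = 21713/10286 - 5472/(-43) = 21713/10286 - 5472*(-1/43) = 21713/10286 + 5472/43 = 57218651/442298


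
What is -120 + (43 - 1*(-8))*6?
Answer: 186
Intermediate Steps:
-120 + (43 - 1*(-8))*6 = -120 + (43 + 8)*6 = -120 + 51*6 = -120 + 306 = 186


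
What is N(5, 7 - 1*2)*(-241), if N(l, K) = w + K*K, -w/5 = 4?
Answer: -1205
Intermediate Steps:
w = -20 (w = -5*4 = -20)
N(l, K) = -20 + K² (N(l, K) = -20 + K*K = -20 + K²)
N(5, 7 - 1*2)*(-241) = (-20 + (7 - 1*2)²)*(-241) = (-20 + (7 - 2)²)*(-241) = (-20 + 5²)*(-241) = (-20 + 25)*(-241) = 5*(-241) = -1205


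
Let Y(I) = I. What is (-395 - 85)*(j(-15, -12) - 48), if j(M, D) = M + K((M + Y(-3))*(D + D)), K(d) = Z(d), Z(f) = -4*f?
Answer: 859680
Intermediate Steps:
K(d) = -4*d
j(M, D) = M - 8*D*(-3 + M) (j(M, D) = M - 4*(M - 3)*(D + D) = M - 4*(-3 + M)*2*D = M - 8*D*(-3 + M))
(-395 - 85)*(j(-15, -12) - 48) = (-395 - 85)*((-15 - 8*(-12)*(-3 - 15)) - 48) = -480*((-15 - 8*(-12)*(-18)) - 48) = -480*((-15 - 1728) - 48) = -480*(-1743 - 48) = -480*(-1791) = 859680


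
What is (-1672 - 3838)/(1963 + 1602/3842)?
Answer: -5292355/1885862 ≈ -2.8063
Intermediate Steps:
(-1672 - 3838)/(1963 + 1602/3842) = -5510/(1963 + 1602*(1/3842)) = -5510/(1963 + 801/1921) = -5510/3771724/1921 = -5510*1921/3771724 = -5292355/1885862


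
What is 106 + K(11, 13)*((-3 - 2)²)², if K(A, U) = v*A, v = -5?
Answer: -34269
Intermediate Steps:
K(A, U) = -5*A
106 + K(11, 13)*((-3 - 2)²)² = 106 + (-5*11)*((-3 - 2)²)² = 106 - 55*((-5)²)² = 106 - 55*25² = 106 - 55*625 = 106 - 34375 = -34269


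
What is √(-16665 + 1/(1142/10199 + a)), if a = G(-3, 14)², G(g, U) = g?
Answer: I*√143927032755518/92933 ≈ 129.09*I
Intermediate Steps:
a = 9 (a = (-3)² = 9)
√(-16665 + 1/(1142/10199 + a)) = √(-16665 + 1/(1142/10199 + 9)) = √(-16665 + 1/(92933/10199)) = √(-16665 + 10199/92933) = √(-1548718246/92933) = I*√143927032755518/92933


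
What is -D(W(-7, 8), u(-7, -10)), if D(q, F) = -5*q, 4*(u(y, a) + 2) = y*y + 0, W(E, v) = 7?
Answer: 35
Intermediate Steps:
u(y, a) = -2 + y²/4 (u(y, a) = -2 + (y*y + 0)/4 = -2 + (y² + 0)/4 = -2 + y²/4)
-D(W(-7, 8), u(-7, -10)) = -(-5)*7 = -1*(-35) = 35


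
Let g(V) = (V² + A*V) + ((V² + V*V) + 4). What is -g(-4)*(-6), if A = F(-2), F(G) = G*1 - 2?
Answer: 408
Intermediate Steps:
F(G) = -2 + G (F(G) = G - 2 = -2 + G)
A = -4 (A = -2 - 2 = -4)
g(V) = 4 - 4*V + 3*V² (g(V) = (V² - 4*V) + ((V² + V*V) + 4) = (V² - 4*V) + ((V² + V²) + 4) = (V² - 4*V) + (2*V² + 4) = (V² - 4*V) + (4 + 2*V²) = 4 - 4*V + 3*V²)
-g(-4)*(-6) = -(4 - 4*(-4) + 3*(-4)²)*(-6) = -(4 + 16 + 3*16)*(-6) = -(4 + 16 + 48)*(-6) = -68*(-6) = -1*(-408) = 408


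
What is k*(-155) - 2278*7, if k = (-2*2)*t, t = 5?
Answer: -12846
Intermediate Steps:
k = -20 (k = -2*2*5 = -4*5 = -20)
k*(-155) - 2278*7 = -20*(-155) - 2278*7 = 3100 - 1*15946 = 3100 - 15946 = -12846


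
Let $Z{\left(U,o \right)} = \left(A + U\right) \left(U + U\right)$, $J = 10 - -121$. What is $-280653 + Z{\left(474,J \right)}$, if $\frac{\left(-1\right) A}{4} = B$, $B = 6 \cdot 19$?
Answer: $-263589$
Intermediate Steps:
$J = 131$ ($J = 10 + 121 = 131$)
$B = 114$
$A = -456$ ($A = \left(-4\right) 114 = -456$)
$Z{\left(U,o \right)} = 2 U \left(-456 + U\right)$ ($Z{\left(U,o \right)} = \left(-456 + U\right) \left(U + U\right) = \left(-456 + U\right) 2 U = 2 U \left(-456 + U\right)$)
$-280653 + Z{\left(474,J \right)} = -280653 + 2 \cdot 474 \left(-456 + 474\right) = -280653 + 2 \cdot 474 \cdot 18 = -280653 + 17064 = -263589$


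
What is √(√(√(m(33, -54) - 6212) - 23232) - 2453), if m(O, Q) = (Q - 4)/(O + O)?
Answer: √(-2671317 + 33*√33*√(-766656 + 5*I*√270633))/33 ≈ 1.5381 + 49.549*I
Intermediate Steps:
m(O, Q) = (-4 + Q)/(2*O) (m(O, Q) = (-4 + Q)/((2*O)) = (-4 + Q)*(1/(2*O)) = (-4 + Q)/(2*O))
√(√(√(m(33, -54) - 6212) - 23232) - 2453) = √(√(√((½)*(-4 - 54)/33 - 6212) - 23232) - 2453) = √(√(√((½)*(1/33)*(-58) - 6212) - 23232) - 2453) = √(√(√(-29/33 - 6212) - 23232) - 2453) = √(√(√(-205025/33) - 23232) - 2453) = √(√(5*I*√270633/33 - 23232) - 2453) = √(√(-23232 + 5*I*√270633/33) - 2453) = √(-2453 + √(-23232 + 5*I*√270633/33))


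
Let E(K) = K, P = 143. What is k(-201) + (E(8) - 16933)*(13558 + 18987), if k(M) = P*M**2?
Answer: -545046782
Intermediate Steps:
k(M) = 143*M**2
k(-201) + (E(8) - 16933)*(13558 + 18987) = 143*(-201)**2 + (8 - 16933)*(13558 + 18987) = 143*40401 - 16925*32545 = 5777343 - 550824125 = -545046782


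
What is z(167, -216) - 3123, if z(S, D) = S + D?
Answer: -3172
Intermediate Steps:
z(S, D) = D + S
z(167, -216) - 3123 = (-216 + 167) - 3123 = -49 - 3123 = -3172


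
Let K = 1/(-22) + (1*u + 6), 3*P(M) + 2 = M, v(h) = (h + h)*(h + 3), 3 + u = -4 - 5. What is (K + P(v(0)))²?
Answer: 196249/4356 ≈ 45.053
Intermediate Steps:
u = -12 (u = -3 + (-4 - 5) = -3 - 9 = -12)
v(h) = 2*h*(3 + h) (v(h) = (2*h)*(3 + h) = 2*h*(3 + h))
P(M) = -⅔ + M/3
K = -133/22 (K = 1/(-22) + (1*(-12) + 6) = -1/22 + (-12 + 6) = -1/22 - 6 = -133/22 ≈ -6.0455)
(K + P(v(0)))² = (-133/22 + (-⅔ + (2*0*(3 + 0))/3))² = (-133/22 + (-⅔ + (2*0*3)/3))² = (-133/22 + (-⅔ + (⅓)*0))² = (-133/22 + (-⅔ + 0))² = (-133/22 - ⅔)² = (-443/66)² = 196249/4356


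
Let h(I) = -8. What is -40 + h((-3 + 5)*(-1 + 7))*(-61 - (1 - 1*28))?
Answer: 232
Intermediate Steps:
-40 + h((-3 + 5)*(-1 + 7))*(-61 - (1 - 1*28)) = -40 - 8*(-61 - (1 - 1*28)) = -40 - 8*(-61 - (1 - 28)) = -40 - 8*(-61 - 1*(-27)) = -40 - 8*(-61 + 27) = -40 - 8*(-34) = -40 + 272 = 232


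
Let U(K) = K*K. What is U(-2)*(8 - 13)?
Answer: -20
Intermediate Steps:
U(K) = K**2
U(-2)*(8 - 13) = (-2)**2*(8 - 13) = 4*(-5) = -20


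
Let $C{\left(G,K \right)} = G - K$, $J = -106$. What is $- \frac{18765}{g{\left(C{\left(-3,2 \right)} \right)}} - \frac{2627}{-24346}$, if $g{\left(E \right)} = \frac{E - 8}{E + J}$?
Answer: $- \frac{1370557147}{8554} \approx -1.6022 \cdot 10^{5}$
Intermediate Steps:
$g{\left(E \right)} = \frac{-8 + E}{-106 + E}$ ($g{\left(E \right)} = \frac{E - 8}{E - 106} = \frac{-8 + E}{-106 + E}$)
$- \frac{18765}{g{\left(C{\left(-3,2 \right)} \right)}} - \frac{2627}{-24346} = - \frac{18765}{\frac{1}{-106 - 5} \left(-8 - 5\right)} - \frac{2627}{-24346} = - \frac{18765}{\frac{1}{-106 - 5} \left(-8 - 5\right)} - - \frac{71}{658} = - \frac{18765}{\frac{1}{-106 - 5} \left(-8 - 5\right)} + \frac{71}{658} = - \frac{18765}{\frac{1}{-111} \left(-13\right)} + \frac{71}{658} = - \frac{18765}{\left(- \frac{1}{111}\right) \left(-13\right)} + \frac{71}{658} = - \frac{18765}{\frac{13}{111}} + \frac{71}{658} = \left(-18765\right) \frac{111}{13} + \frac{71}{658} = - \frac{2082915}{13} + \frac{71}{658} = - \frac{1370557147}{8554}$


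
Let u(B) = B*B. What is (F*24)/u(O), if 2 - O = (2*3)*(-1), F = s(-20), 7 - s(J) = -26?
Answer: 99/8 ≈ 12.375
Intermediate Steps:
s(J) = 33 (s(J) = 7 - 1*(-26) = 7 + 26 = 33)
F = 33
O = 8 (O = 2 - 2*3*(-1) = 2 - 6*(-1) = 2 - 1*(-6) = 2 + 6 = 8)
u(B) = B**2
(F*24)/u(O) = (33*24)/(8**2) = 792/64 = 792*(1/64) = 99/8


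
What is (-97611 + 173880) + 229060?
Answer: 305329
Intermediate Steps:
(-97611 + 173880) + 229060 = 76269 + 229060 = 305329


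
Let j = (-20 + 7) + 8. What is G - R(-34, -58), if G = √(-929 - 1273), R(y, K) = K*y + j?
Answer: -1967 + I*√2202 ≈ -1967.0 + 46.925*I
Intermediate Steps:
j = -5 (j = -13 + 8 = -5)
R(y, K) = -5 + K*y (R(y, K) = K*y - 5 = -5 + K*y)
G = I*√2202 (G = √(-2202) = I*√2202 ≈ 46.925*I)
G - R(-34, -58) = I*√2202 - (-5 - 58*(-34)) = I*√2202 - (-5 + 1972) = I*√2202 - 1*1967 = I*√2202 - 1967 = -1967 + I*√2202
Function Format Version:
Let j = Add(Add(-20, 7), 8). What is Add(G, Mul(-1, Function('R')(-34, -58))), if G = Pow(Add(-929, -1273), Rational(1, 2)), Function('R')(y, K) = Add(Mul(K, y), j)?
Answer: Add(-1967, Mul(I, Pow(2202, Rational(1, 2)))) ≈ Add(-1967.0, Mul(46.925, I))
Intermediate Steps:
j = -5 (j = Add(-13, 8) = -5)
Function('R')(y, K) = Add(-5, Mul(K, y)) (Function('R')(y, K) = Add(Mul(K, y), -5) = Add(-5, Mul(K, y)))
G = Mul(I, Pow(2202, Rational(1, 2))) (G = Pow(-2202, Rational(1, 2)) = Mul(I, Pow(2202, Rational(1, 2))) ≈ Mul(46.925, I))
Add(G, Mul(-1, Function('R')(-34, -58))) = Add(Mul(I, Pow(2202, Rational(1, 2))), Mul(-1, Add(-5, Mul(-58, -34)))) = Add(Mul(I, Pow(2202, Rational(1, 2))), Mul(-1, Add(-5, 1972))) = Add(Mul(I, Pow(2202, Rational(1, 2))), Mul(-1, 1967)) = Add(Mul(I, Pow(2202, Rational(1, 2))), -1967) = Add(-1967, Mul(I, Pow(2202, Rational(1, 2))))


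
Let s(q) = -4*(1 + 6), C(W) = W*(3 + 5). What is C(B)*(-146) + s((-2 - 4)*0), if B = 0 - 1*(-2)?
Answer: -2364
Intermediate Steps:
B = 2 (B = 0 + 2 = 2)
C(W) = 8*W (C(W) = W*8 = 8*W)
s(q) = -28 (s(q) = -4*7 = -28)
C(B)*(-146) + s((-2 - 4)*0) = (8*2)*(-146) - 28 = 16*(-146) - 28 = -2336 - 28 = -2364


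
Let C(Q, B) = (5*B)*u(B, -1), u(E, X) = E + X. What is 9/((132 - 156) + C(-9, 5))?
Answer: 9/76 ≈ 0.11842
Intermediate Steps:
C(Q, B) = 5*B*(-1 + B) (C(Q, B) = (5*B)*(B - 1) = (5*B)*(-1 + B) = 5*B*(-1 + B))
9/((132 - 156) + C(-9, 5)) = 9/((132 - 156) + 5*5*(-1 + 5)) = 9/(-24 + 5*5*4) = 9/(-24 + 100) = 9/76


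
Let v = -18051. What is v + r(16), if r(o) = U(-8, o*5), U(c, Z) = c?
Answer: -18059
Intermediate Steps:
r(o) = -8
v + r(16) = -18051 - 8 = -18059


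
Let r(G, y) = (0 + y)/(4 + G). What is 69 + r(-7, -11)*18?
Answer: 135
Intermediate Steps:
r(G, y) = y/(4 + G)
69 + r(-7, -11)*18 = 69 - 11/(4 - 7)*18 = 69 - 11/(-3)*18 = 69 - 11*(-⅓)*18 = 69 + (11/3)*18 = 69 + 66 = 135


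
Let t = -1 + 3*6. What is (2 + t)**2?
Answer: 361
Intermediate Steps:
t = 17 (t = -1 + 18 = 17)
(2 + t)**2 = (2 + 17)**2 = 19**2 = 361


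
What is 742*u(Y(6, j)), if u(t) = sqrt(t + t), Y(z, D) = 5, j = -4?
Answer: 742*sqrt(10) ≈ 2346.4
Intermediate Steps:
u(t) = sqrt(2)*sqrt(t) (u(t) = sqrt(2*t) = sqrt(2)*sqrt(t))
742*u(Y(6, j)) = 742*(sqrt(2)*sqrt(5)) = 742*sqrt(10)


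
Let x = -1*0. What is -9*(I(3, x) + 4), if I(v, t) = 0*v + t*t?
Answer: -36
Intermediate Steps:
x = 0
I(v, t) = t**2 (I(v, t) = 0 + t**2 = t**2)
-9*(I(3, x) + 4) = -9*(0**2 + 4) = -9*(0 + 4) = -9*4 = -36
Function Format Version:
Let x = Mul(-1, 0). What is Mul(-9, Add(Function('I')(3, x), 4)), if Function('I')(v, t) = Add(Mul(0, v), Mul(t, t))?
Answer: -36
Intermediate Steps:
x = 0
Function('I')(v, t) = Pow(t, 2) (Function('I')(v, t) = Add(0, Pow(t, 2)) = Pow(t, 2))
Mul(-9, Add(Function('I')(3, x), 4)) = Mul(-9, Add(Pow(0, 2), 4)) = Mul(-9, Add(0, 4)) = Mul(-9, 4) = -36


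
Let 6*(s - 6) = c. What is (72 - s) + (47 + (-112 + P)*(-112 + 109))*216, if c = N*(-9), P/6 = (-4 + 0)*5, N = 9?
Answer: 321135/2 ≈ 1.6057e+5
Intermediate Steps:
P = -120 (P = 6*((-4 + 0)*5) = 6*(-4*5) = 6*(-20) = -120)
c = -81 (c = 9*(-9) = -81)
s = -15/2 (s = 6 + (⅙)*(-81) = 6 - 27/2 = -15/2 ≈ -7.5000)
(72 - s) + (47 + (-112 + P)*(-112 + 109))*216 = (72 - 1*(-15/2)) + (47 + (-112 - 120)*(-112 + 109))*216 = (72 + 15/2) + (47 - 232*(-3))*216 = 159/2 + (47 + 696)*216 = 159/2 + 743*216 = 159/2 + 160488 = 321135/2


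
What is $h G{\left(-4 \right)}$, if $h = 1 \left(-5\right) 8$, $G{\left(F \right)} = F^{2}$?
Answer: $-640$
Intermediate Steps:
$h = -40$ ($h = \left(-5\right) 8 = -40$)
$h G{\left(-4 \right)} = - 40 \left(-4\right)^{2} = \left(-40\right) 16 = -640$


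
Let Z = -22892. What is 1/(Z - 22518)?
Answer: -1/45410 ≈ -2.2022e-5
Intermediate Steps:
1/(Z - 22518) = 1/(-22892 - 22518) = 1/(-45410) = -1/45410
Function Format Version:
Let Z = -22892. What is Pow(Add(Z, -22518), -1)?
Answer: Rational(-1, 45410) ≈ -2.2022e-5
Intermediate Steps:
Pow(Add(Z, -22518), -1) = Pow(Add(-22892, -22518), -1) = Pow(-45410, -1) = Rational(-1, 45410)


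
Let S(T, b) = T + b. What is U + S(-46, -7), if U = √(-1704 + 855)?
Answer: -53 + I*√849 ≈ -53.0 + 29.138*I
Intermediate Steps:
U = I*√849 (U = √(-849) = I*√849 ≈ 29.138*I)
U + S(-46, -7) = I*√849 + (-46 - 7) = I*√849 - 53 = -53 + I*√849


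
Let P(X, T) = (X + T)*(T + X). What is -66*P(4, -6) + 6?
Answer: -258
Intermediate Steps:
P(X, T) = (T + X)² (P(X, T) = (T + X)*(T + X) = (T + X)²)
-66*P(4, -6) + 6 = -66*(-6 + 4)² + 6 = -66*(-2)² + 6 = -66*4 + 6 = -264 + 6 = -258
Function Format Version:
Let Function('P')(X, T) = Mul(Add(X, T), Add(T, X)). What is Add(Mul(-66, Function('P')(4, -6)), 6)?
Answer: -258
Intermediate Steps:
Function('P')(X, T) = Pow(Add(T, X), 2) (Function('P')(X, T) = Mul(Add(T, X), Add(T, X)) = Pow(Add(T, X), 2))
Add(Mul(-66, Function('P')(4, -6)), 6) = Add(Mul(-66, Pow(Add(-6, 4), 2)), 6) = Add(Mul(-66, Pow(-2, 2)), 6) = Add(Mul(-66, 4), 6) = Add(-264, 6) = -258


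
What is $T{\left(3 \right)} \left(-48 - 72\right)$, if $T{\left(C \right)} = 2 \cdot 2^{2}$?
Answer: $-960$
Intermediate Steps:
$T{\left(C \right)} = 8$ ($T{\left(C \right)} = 2 \cdot 4 = 8$)
$T{\left(3 \right)} \left(-48 - 72\right) = 8 \left(-48 - 72\right) = 8 \left(-120\right) = -960$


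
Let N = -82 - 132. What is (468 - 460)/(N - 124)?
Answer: -4/169 ≈ -0.023669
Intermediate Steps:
N = -214
(468 - 460)/(N - 124) = (468 - 460)/(-214 - 124) = 8/(-338) = 8*(-1/338) = -4/169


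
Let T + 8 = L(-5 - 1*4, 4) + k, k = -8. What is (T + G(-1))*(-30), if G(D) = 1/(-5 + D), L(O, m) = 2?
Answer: 425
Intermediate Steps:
T = -14 (T = -8 + (2 - 8) = -8 - 6 = -14)
(T + G(-1))*(-30) = (-14 + 1/(-5 - 1))*(-30) = (-14 + 1/(-6))*(-30) = (-14 - ⅙)*(-30) = -85/6*(-30) = 425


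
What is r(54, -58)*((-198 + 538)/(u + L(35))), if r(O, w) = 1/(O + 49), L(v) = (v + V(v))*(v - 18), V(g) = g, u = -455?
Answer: 68/15141 ≈ 0.0044911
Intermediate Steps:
L(v) = 2*v*(-18 + v) (L(v) = (v + v)*(v - 18) = (2*v)*(-18 + v) = 2*v*(-18 + v))
r(O, w) = 1/(49 + O)
r(54, -58)*((-198 + 538)/(u + L(35))) = ((-198 + 538)/(-455 + 2*35*(-18 + 35)))/(49 + 54) = (340/(-455 + 2*35*17))/103 = (340/(-455 + 1190))/103 = (340/735)/103 = (340*(1/735))/103 = (1/103)*(68/147) = 68/15141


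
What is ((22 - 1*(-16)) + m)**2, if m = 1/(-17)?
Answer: 416025/289 ≈ 1439.5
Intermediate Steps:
m = -1/17 ≈ -0.058824
((22 - 1*(-16)) + m)**2 = ((22 - 1*(-16)) - 1/17)**2 = ((22 + 16) - 1/17)**2 = (38 - 1/17)**2 = (645/17)**2 = 416025/289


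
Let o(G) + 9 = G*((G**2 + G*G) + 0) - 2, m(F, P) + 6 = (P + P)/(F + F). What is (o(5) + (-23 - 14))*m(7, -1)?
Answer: -8686/7 ≈ -1240.9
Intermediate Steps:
m(F, P) = -6 + P/F (m(F, P) = -6 + (P + P)/(F + F) = -6 + (2*P)/((2*F)) = -6 + (2*P)*(1/(2*F)) = -6 + P/F)
o(G) = -11 + 2*G**3 (o(G) = -9 + (G*((G**2 + G*G) + 0) - 2) = -9 + (G*((G**2 + G**2) + 0) - 2) = -9 + (G*(2*G**2 + 0) - 2) = -9 + (G*(2*G**2) - 2) = -9 + (2*G**3 - 2) = -9 + (-2 + 2*G**3) = -11 + 2*G**3)
(o(5) + (-23 - 14))*m(7, -1) = ((-11 + 2*5**3) + (-23 - 14))*(-6 - 1/7) = ((-11 + 2*125) - 37)*(-6 - 1*1/7) = ((-11 + 250) - 37)*(-6 - 1/7) = (239 - 37)*(-43/7) = 202*(-43/7) = -8686/7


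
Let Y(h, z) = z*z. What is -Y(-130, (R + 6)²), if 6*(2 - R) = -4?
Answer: -456976/81 ≈ -5641.7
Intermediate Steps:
R = 8/3 (R = 2 - ⅙*(-4) = 2 + ⅔ = 8/3 ≈ 2.6667)
Y(h, z) = z²
-Y(-130, (R + 6)²) = -((8/3 + 6)²)² = -((26/3)²)² = -(676/9)² = -1*456976/81 = -456976/81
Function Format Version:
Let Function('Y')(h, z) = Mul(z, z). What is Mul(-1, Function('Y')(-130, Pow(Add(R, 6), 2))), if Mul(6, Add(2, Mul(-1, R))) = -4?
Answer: Rational(-456976, 81) ≈ -5641.7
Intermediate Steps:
R = Rational(8, 3) (R = Add(2, Mul(Rational(-1, 6), -4)) = Add(2, Rational(2, 3)) = Rational(8, 3) ≈ 2.6667)
Function('Y')(h, z) = Pow(z, 2)
Mul(-1, Function('Y')(-130, Pow(Add(R, 6), 2))) = Mul(-1, Pow(Pow(Add(Rational(8, 3), 6), 2), 2)) = Mul(-1, Pow(Pow(Rational(26, 3), 2), 2)) = Mul(-1, Pow(Rational(676, 9), 2)) = Mul(-1, Rational(456976, 81)) = Rational(-456976, 81)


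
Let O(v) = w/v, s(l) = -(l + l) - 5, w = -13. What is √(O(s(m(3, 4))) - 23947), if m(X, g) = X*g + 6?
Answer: I*√40254374/41 ≈ 154.75*I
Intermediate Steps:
m(X, g) = 6 + X*g
s(l) = -5 - 2*l (s(l) = -2*l - 5 = -5 - 2*l)
O(v) = -13/v
√(O(s(m(3, 4))) - 23947) = √(-13/(-5 - 2*(6 + 3*4)) - 23947) = √(-13/(-5 - 2*(6 + 12)) - 23947) = √(-13/(-5 - 2*18) - 23947) = √(-13/(-5 - 36) - 23947) = √(-13/(-41) - 23947) = √(-13*(-1/41) - 23947) = √(13/41 - 23947) = √(-981814/41) = I*√40254374/41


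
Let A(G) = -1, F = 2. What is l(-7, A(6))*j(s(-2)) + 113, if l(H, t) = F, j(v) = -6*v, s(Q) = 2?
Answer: 89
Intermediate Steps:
l(H, t) = 2
l(-7, A(6))*j(s(-2)) + 113 = 2*(-6*2) + 113 = 2*(-12) + 113 = -24 + 113 = 89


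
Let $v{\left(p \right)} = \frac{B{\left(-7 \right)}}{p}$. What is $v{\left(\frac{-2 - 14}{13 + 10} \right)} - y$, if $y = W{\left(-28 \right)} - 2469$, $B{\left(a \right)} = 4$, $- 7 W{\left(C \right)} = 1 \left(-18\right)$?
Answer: $\frac{68899}{28} \approx 2460.7$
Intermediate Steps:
$W{\left(C \right)} = \frac{18}{7}$ ($W{\left(C \right)} = - \frac{1 \left(-18\right)}{7} = \left(- \frac{1}{7}\right) \left(-18\right) = \frac{18}{7}$)
$v{\left(p \right)} = \frac{4}{p}$
$y = - \frac{17265}{7}$ ($y = \frac{18}{7} - 2469 = - \frac{17265}{7} \approx -2466.4$)
$v{\left(\frac{-2 - 14}{13 + 10} \right)} - y = \frac{4}{\left(-2 - 14\right) \frac{1}{13 + 10}} - - \frac{17265}{7} = \frac{4}{\left(-16\right) \frac{1}{23}} + \frac{17265}{7} = \frac{4}{- \frac{16}{23}} + \frac{17265}{7} = 4 \left(- \frac{23}{16}\right) + \frac{17265}{7} = - \frac{23}{4} + \frac{17265}{7} = \frac{68899}{28}$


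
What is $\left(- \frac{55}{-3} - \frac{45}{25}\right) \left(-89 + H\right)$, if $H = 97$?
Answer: $\frac{1984}{15} \approx 132.27$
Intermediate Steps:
$\left(- \frac{55}{-3} - \frac{45}{25}\right) \left(-89 + H\right) = \left(- \frac{55}{-3} - \frac{45}{25}\right) \left(-89 + 97\right) = \left(\left(-55\right) \left(- \frac{1}{3}\right) - \frac{9}{5}\right) 8 = \left(\frac{55}{3} - \frac{9}{5}\right) 8 = \frac{248}{15} \cdot 8 = \frac{1984}{15}$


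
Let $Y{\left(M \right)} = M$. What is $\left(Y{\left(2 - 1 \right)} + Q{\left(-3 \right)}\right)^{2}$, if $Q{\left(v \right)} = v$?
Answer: $4$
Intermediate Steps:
$\left(Y{\left(2 - 1 \right)} + Q{\left(-3 \right)}\right)^{2} = \left(\left(2 - 1\right) - 3\right)^{2} = \left(1 - 3\right)^{2} = \left(-2\right)^{2} = 4$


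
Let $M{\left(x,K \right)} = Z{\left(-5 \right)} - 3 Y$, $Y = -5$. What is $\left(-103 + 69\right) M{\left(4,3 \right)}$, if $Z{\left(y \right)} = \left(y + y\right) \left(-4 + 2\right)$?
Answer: $-1190$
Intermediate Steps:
$Z{\left(y \right)} = - 4 y$ ($Z{\left(y \right)} = 2 y \left(-2\right) = - 4 y$)
$M{\left(x,K \right)} = 35$ ($M{\left(x,K \right)} = \left(-4\right) \left(-5\right) - -15 = 20 + 15 = 35$)
$\left(-103 + 69\right) M{\left(4,3 \right)} = \left(-103 + 69\right) 35 = \left(-34\right) 35 = -1190$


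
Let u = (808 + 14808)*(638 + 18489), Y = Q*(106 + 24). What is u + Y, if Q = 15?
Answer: 298689182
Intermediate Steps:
Y = 1950 (Y = 15*(106 + 24) = 15*130 = 1950)
u = 298687232 (u = 15616*19127 = 298687232)
u + Y = 298687232 + 1950 = 298689182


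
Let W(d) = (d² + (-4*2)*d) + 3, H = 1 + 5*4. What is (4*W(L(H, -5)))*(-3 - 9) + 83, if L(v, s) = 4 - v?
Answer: -20461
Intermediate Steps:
H = 21 (H = 1 + 20 = 21)
W(d) = 3 + d² - 8*d (W(d) = (d² - 8*d) + 3 = 3 + d² - 8*d)
(4*W(L(H, -5)))*(-3 - 9) + 83 = (4*(3 + (4 - 1*21)² - 8*(4 - 1*21)))*(-3 - 9) + 83 = (4*(3 + (4 - 21)² - 8*(4 - 21)))*(-12) + 83 = (4*(3 + (-17)² - 8*(-17)))*(-12) + 83 = (4*(3 + 289 + 136))*(-12) + 83 = (4*428)*(-12) + 83 = 1712*(-12) + 83 = -20544 + 83 = -20461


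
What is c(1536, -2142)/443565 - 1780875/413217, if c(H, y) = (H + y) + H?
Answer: -5848515019/1357693323 ≈ -4.3077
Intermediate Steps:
c(H, y) = y + 2*H
c(1536, -2142)/443565 - 1780875/413217 = (-2142 + 2*1536)/443565 - 1780875/413217 = (-2142 + 3072)*(1/443565) - 1780875*1/413217 = 930*(1/443565) - 197875/45913 = 62/29571 - 197875/45913 = -5848515019/1357693323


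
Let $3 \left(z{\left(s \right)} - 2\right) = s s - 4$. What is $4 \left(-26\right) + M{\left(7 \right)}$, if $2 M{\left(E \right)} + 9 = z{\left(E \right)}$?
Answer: $-100$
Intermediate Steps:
$z{\left(s \right)} = \frac{2}{3} + \frac{s^{2}}{3}$ ($z{\left(s \right)} = 2 + \frac{s s - 4}{3} = 2 + \frac{s^{2} - 4}{3} = 2 + \frac{-4 + s^{2}}{3} = 2 + \left(- \frac{4}{3} + \frac{s^{2}}{3}\right) = \frac{2}{3} + \frac{s^{2}}{3}$)
$M{\left(E \right)} = - \frac{25}{6} + \frac{E^{2}}{6}$ ($M{\left(E \right)} = - \frac{9}{2} + \frac{\frac{2}{3} + \frac{E^{2}}{3}}{2} = - \frac{9}{2} + \left(\frac{1}{3} + \frac{E^{2}}{6}\right) = - \frac{25}{6} + \frac{E^{2}}{6}$)
$4 \left(-26\right) + M{\left(7 \right)} = 4 \left(-26\right) - \left(\frac{25}{6} - \frac{7^{2}}{6}\right) = -104 + \left(- \frac{25}{6} + \frac{1}{6} \cdot 49\right) = -104 + \left(- \frac{25}{6} + \frac{49}{6}\right) = -104 + 4 = -100$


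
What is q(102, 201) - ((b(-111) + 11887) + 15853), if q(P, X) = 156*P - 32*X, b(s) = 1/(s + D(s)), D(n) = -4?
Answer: -2099899/115 ≈ -18260.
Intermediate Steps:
b(s) = 1/(-4 + s) (b(s) = 1/(s - 4) = 1/(-4 + s))
q(P, X) = -32*X + 156*P
q(102, 201) - ((b(-111) + 11887) + 15853) = (-32*201 + 156*102) - ((1/(-4 - 111) + 11887) + 15853) = (-6432 + 15912) - ((1/(-115) + 11887) + 15853) = 9480 - ((-1/115 + 11887) + 15853) = 9480 - (1367004/115 + 15853) = 9480 - 1*3190099/115 = 9480 - 3190099/115 = -2099899/115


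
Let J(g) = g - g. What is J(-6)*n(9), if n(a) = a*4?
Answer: 0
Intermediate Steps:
n(a) = 4*a
J(g) = 0
J(-6)*n(9) = 0*(4*9) = 0*36 = 0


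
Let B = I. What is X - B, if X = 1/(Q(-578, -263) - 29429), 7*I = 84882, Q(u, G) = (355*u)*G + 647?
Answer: -654030215687/53936188 ≈ -12126.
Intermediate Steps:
Q(u, G) = 647 + 355*G*u (Q(u, G) = 355*G*u + 647 = 647 + 355*G*u)
I = 12126 (I = (⅐)*84882 = 12126)
X = 1/53936188 (X = 1/((647 + 355*(-263)*(-578)) - 29429) = 1/((647 + 53964970) - 29429) = 1/(53965617 - 29429) = 1/53936188 ≈ 1.8540e-8)
B = 12126
X - B = 1/53936188 - 1*12126 = 1/53936188 - 12126 = -654030215687/53936188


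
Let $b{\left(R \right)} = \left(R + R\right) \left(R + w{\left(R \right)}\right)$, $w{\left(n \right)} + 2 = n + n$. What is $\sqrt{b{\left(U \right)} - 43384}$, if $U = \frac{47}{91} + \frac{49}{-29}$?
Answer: $\frac{2 i \sqrt{75512477398}}{2639} \approx 208.26 i$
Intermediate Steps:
$w{\left(n \right)} = -2 + 2 n$ ($w{\left(n \right)} = -2 + \left(n + n\right) = -2 + 2 n$)
$U = - \frac{3096}{2639}$ ($U = 47 \cdot \frac{1}{91} + 49 \left(- \frac{1}{29}\right) = \frac{47}{91} - \frac{49}{29} = - \frac{3096}{2639} \approx -1.1732$)
$b{\left(R \right)} = 2 R \left(-2 + 3 R\right)$ ($b{\left(R \right)} = \left(R + R\right) \left(R + \left(-2 + 2 R\right)\right) = 2 R \left(-2 + 3 R\right)$)
$\sqrt{b{\left(U \right)} - 43384} = \sqrt{2 \left(- \frac{3096}{2639}\right) \left(-2 + 3 \left(- \frac{3096}{2639}\right)\right) - 43384} = \sqrt{2 \left(- \frac{3096}{2639}\right) \left(-2 - \frac{9288}{2639}\right) - 43384} = \sqrt{2 \left(- \frac{3096}{2639}\right) \left(- \frac{14566}{2639}\right) - 43384} = \sqrt{\frac{90192672}{6964321} - 43384} = \sqrt{- \frac{302049909592}{6964321}} = \frac{2 i \sqrt{75512477398}}{2639}$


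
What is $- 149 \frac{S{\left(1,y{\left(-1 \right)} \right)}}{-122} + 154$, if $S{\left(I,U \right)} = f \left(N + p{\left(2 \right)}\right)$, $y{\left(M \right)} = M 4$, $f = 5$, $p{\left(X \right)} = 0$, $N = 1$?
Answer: $\frac{19533}{122} \approx 160.11$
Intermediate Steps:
$y{\left(M \right)} = 4 M$
$S{\left(I,U \right)} = 5$ ($S{\left(I,U \right)} = 5 \left(1 + 0\right) = 5 \cdot 1 = 5$)
$- 149 \frac{S{\left(1,y{\left(-1 \right)} \right)}}{-122} + 154 = - 149 \frac{5}{-122} + 154 = - 149 \cdot 5 \left(- \frac{1}{122}\right) + 154 = \left(-149\right) \left(- \frac{5}{122}\right) + 154 = \frac{745}{122} + 154 = \frac{19533}{122}$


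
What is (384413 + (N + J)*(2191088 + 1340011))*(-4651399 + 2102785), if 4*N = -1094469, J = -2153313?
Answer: 43681870738394160189/2 ≈ 2.1841e+19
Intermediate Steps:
N = -1094469/4 (N = (¼)*(-1094469) = -1094469/4 ≈ -2.7362e+5)
(384413 + (N + J)*(2191088 + 1340011))*(-4651399 + 2102785) = (384413 + (-1094469/4 - 2153313)*(2191088 + 1340011))*(-4651399 + 2102785) = (384413 - 9707721/4*3531099)*(-2548614) = (384413 - 34278923915379/4)*(-2548614) = -34278922377727/4*(-2548614) = 43681870738394160189/2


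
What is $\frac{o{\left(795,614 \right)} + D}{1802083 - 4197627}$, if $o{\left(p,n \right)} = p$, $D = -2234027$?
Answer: $\frac{279154}{299443} \approx 0.93224$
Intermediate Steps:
$\frac{o{\left(795,614 \right)} + D}{1802083 - 4197627} = \frac{795 - 2234027}{1802083 - 4197627} = - \frac{2233232}{-2395544} = \left(-2233232\right) \left(- \frac{1}{2395544}\right) = \frac{279154}{299443}$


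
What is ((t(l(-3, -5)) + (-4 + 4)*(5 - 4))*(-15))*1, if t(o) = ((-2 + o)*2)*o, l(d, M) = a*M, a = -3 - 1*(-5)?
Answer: -3600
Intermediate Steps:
a = 2 (a = -3 + 5 = 2)
l(d, M) = 2*M
t(o) = o*(-4 + 2*o) (t(o) = (-4 + 2*o)*o = o*(-4 + 2*o))
((t(l(-3, -5)) + (-4 + 4)*(5 - 4))*(-15))*1 = ((2*(2*(-5))*(-2 + 2*(-5)) + (-4 + 4)*(5 - 4))*(-15))*1 = ((2*(-10)*(-2 - 10) + 0*1)*(-15))*1 = ((2*(-10)*(-12) + 0)*(-15))*1 = ((240 + 0)*(-15))*1 = (240*(-15))*1 = -3600*1 = -3600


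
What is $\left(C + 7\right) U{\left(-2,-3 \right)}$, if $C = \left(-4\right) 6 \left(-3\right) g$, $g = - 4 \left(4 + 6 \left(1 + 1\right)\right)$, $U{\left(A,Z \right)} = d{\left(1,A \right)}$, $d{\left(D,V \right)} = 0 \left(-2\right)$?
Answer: $0$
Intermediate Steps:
$d{\left(D,V \right)} = 0$
$U{\left(A,Z \right)} = 0$
$g = -64$ ($g = - 4 \left(4 + 6 \cdot 2\right) = - 4 \left(4 + 12\right) = \left(-4\right) 16 = -64$)
$C = -4608$ ($C = \left(-4\right) 6 \left(-3\right) \left(-64\right) = \left(-24\right) \left(-3\right) \left(-64\right) = 72 \left(-64\right) = -4608$)
$\left(C + 7\right) U{\left(-2,-3 \right)} = \left(-4608 + 7\right) 0 = \left(-4601\right) 0 = 0$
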